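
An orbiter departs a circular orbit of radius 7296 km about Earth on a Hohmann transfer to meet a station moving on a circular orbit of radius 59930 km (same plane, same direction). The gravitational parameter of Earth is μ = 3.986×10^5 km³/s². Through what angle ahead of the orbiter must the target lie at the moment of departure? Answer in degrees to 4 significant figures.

φ = 104.4°

Transfer-ellipse semi-major axis a_t = (r₁ + r₂)/2 = (7296 + 59930)/2 = 33613 km.
Transfer time t = π√(a_t³/μ) = 30665 s.
The target's mean motion on its circular orbit is ω₂ = √(μ/r₂³) = 4.3033×10^-5 rad/s.
Angle swept by the target during transfer: ω₂·t = 1.3196 rad = 75.61°.
Arrival is 180° from departure on the ellipse, so φ = 180° − 75.61° = 104.4°.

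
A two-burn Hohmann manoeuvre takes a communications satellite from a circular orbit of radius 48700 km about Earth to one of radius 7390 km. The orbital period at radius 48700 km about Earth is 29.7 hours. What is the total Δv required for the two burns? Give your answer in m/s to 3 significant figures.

Δv = 3730 m/s

From Kepler's third law T² = 4π²r³/μ at r = 48700 km, T = 29.7 hours = 29.7 × 3600 s = 1.0692×10^5 s: μ = 4π²r³/T² = 3.98868×10^5 km³/s².
The Hohmann ellipse has a_t = (r₁ + r₂)/2 = 28045 km.
Circular speed at r₁: v₁ = √(μ/r₁) = √(3.98868×10^5/48700) = 2.862 km/s.
Transfer-orbit speed at r₁ (vis-viva): v_a = √[μ(2/r₁ − 1/a_t)] = 1.469 km/s.
First burn Δv₁ = |v_a − v₁| = 1.393 km/s.
At r₂, v₂ = √(μ/r₂) = 7.347 km/s.
Transfer-orbit speed at r₂: v_p = √[μ(2/r₂ − 1/a_t)] = 9.681 km/s.
Second burn Δv₂ = |v₂ − v_p| = 2.334 km/s.
Total Δv = Δv₁ + Δv₂ = 3.727 km/s.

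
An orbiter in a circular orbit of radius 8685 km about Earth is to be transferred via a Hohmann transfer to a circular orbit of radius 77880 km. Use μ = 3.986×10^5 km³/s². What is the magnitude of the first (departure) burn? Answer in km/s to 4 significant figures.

Δv₁ = 2.313 km/s

The Hohmann ellipse has a_t = (r₁ + r₂)/2 = 43282.5 km.
On the circular orbit at r = 8685 km, v_c = √(μ/r) = 6.7746 km/s.
Transfer-orbit speed at the same r (vis-viva, a = a_t): v_t = √[μ(2/r − 1/a_t)] = 9.0874 km/s.
Δv₁ = |v_t − v_c| = |9.0874 − 6.7746| = 2.313 km/s.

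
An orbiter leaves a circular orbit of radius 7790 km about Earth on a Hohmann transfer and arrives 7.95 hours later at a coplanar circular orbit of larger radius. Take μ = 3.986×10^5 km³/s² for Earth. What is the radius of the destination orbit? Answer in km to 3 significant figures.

r₂ = 56400 km

Transfer time t = 7.95 hours = 28620 s, and t = π√(a_t³/μ).
So a_t = (μ t²/π²)^(1/3) = (3.986×10^5 × (28620)² / π²)^(1/3) = 32102 km.
Since a_t = (r₁ + r₂)/2, r₂ = 2a_t − r₁ = 2×32102 − 7790 = 56414 km.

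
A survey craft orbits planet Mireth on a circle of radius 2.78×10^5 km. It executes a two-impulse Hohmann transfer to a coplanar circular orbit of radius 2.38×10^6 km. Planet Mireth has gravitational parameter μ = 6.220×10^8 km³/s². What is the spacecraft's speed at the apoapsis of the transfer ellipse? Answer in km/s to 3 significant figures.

v = 7.39 km/s

Transfer-ellipse semi-major axis a_t = (r₁ + r₂)/2 = (2.780×10^5 + 2.380×10^6)/2 = 1.329×10^6 km.
At apoapsis, r = 2.380×10^6 km.
Vis-viva: v = √[μ(2/r − 1/a_t)] = √[6.220×10^8 × (2/2.380×10^6 − 1/1.329×10^6)] = 7.394 km/s.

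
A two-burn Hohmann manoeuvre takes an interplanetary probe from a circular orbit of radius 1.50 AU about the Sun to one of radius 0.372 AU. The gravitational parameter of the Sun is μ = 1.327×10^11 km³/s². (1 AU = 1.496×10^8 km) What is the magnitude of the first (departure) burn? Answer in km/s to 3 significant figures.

Δv₁ = 8.99 km/s

In km: r₁ = 1.50 × 1.496×10^8 = 2.244×10^8 km; r₂ = 0.372 × 1.496×10^8 = 5.56512×10^7 km.
The Hohmann ellipse has a_t = (r₁ + r₂)/2 = 1.400256×10^8 km.
Circular speed at r = 2.244×10^8 km: v_c = √(μ/r) = 24.318 km/s.
Vis-viva on the transfer ellipse at r = 2.244×10^8 km gives v_t = √[μ(2/r − 1/a_t)] = 15.331 km/s.
Δv₁ = |v_t − v_c| = |15.331 − 24.318| = 8.987 km/s.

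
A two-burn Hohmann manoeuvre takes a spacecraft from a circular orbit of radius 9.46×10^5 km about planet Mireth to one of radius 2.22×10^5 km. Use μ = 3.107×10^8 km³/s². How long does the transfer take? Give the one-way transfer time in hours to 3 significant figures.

Semi-major axis of the transfer orbit: a_t = (9.460×10^5 + 2.220×10^5)/2 = 5.840×10^5 km.
By Kepler's third law the transfer-orbit period is T = 2π√(a_t³/μ), so t = T/2 = 79540 s.
Converting: 79540 s ÷ 3600 s/hour = 22.1 hours.

t = 22.1 hours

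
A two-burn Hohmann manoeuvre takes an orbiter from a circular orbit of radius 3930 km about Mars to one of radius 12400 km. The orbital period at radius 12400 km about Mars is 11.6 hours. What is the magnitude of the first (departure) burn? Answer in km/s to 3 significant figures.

Δv₁ = 0.770 km/s

From Kepler's third law T² = 4π²r³/μ at r = 12400 km, T = 11.6 hours = 11.6 × 3600 s = 41760 s: μ = 4π²r³/T² = 43162.2 km³/s².
Semi-major axis of the transfer orbit: a_t = (3930 + 12400)/2 = 8165 km.
On the circular orbit at r = 3930 km, v_c = √(μ/r) = 3.314 km/s.
Vis-viva on the transfer ellipse at r = 3930 km gives v_t = √[μ(2/r − 1/a_t)] = 4.084 km/s.
Δv₁ = |v_t − v_c| = |4.084 − 3.314| = 0.7700 km/s.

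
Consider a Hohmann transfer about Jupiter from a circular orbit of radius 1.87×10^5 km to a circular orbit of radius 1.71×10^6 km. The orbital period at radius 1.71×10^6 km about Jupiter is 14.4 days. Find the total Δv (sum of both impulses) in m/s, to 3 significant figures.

Δv = 13800 m/s

From Kepler's third law T² = 4π²r³/μ at r = 1.71×10^6 km, T = 14.4 days = 14.4 × 86400 s = 1.24416×10^6 s: μ = 4π²r³/T² = 1.27525×10^8 km³/s².
Semi-major axis of the transfer orbit: a_t = (1.870×10^5 + 1.710×10^6)/2 = 9.485×10^5 km.
At r₁ the circular-orbit speed is v₁ = √(μ/r₁) = 26.1142 km/s.
Transfer-orbit speed at r₁ (v² = μ(2/r − 1/a)): v_p = √[μ(2/r₁ − 1/a_t)] = 35.0636 km/s.
First burn Δv₁ = |v_p − v₁| = 8.949 km/s.
Circular speed at r₂: v₂ = √(μ/r₂) = 8.6357 km/s.
Transfer-orbit speed at r₂: v_a = √[μ(2/r₂ − 1/a_t)] = 3.8344 km/s.
Second burn Δv₂ = |v₂ − v_a| = 4.801 km/s.
Total Δv = Δv₁ + Δv₂ = 13.75 km/s.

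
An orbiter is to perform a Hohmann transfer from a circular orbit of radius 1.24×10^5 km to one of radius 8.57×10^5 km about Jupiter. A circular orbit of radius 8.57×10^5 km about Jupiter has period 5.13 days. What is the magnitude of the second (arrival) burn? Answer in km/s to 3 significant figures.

Δv₂ = 6.04 km/s

From Kepler's third law T² = 4π²r³/μ at r = 8.57×10^5 km, T = 5.13 days = 5.13 × 86400 s = 4.43232×10^5 s: μ = 4π²r³/T² = 1.26485×10^8 km³/s².
The Hohmann ellipse has a_t = (r₁ + r₂)/2 = 4.905×10^5 km.
Circular speed at r = 8.570×10^5 km: v_c = √(μ/r) = 12.1487 km/s.
Transfer-orbit speed at the same r (vis-viva, a = a_t): v_t = √[μ(2/r − 1/a_t)] = 6.10831 km/s.
Δv₂ = |v_t − v_c| = |6.10831 − 12.1487| = 6.040 km/s.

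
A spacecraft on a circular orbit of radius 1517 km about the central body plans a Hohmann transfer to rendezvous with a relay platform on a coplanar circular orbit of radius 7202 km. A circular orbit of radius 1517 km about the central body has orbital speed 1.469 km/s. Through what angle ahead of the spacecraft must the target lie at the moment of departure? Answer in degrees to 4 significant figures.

φ = 95.23°

From the circular-orbit relation v² = μ/r at r = 1517 km: μ = v²r = (1.469)² × 1517 = 3273.63 km³/s².
The Hohmann ellipse has a_t = (r₁ + r₂)/2 = 4359.5 km.
The half-period of the transfer ellipse is t = π√(a_t³/μ) = 15804.8 s.
Target angular speed ω₂ = √(μ/r₂³) = 9.36127×10^-5 rad/s.
Angle swept by the target during transfer: ω₂·t = 1.4795 rad = 84.77°.
Arrival is 180° from departure on the ellipse, so φ = 180° − 84.77° = 95.23°.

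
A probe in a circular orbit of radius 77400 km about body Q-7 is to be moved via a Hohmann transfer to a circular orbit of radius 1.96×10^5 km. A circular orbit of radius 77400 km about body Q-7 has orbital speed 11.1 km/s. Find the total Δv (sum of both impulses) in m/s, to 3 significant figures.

From the circular-orbit relation v² = μ/r at r = 77400 km: μ = v²r = (11.1)² × 77400 = 9.53645×10^6 km³/s².
The Hohmann ellipse has a_t = (r₁ + r₂)/2 = 1.367×10^5 km.
Circular speed at r₁: v₁ = √(μ/r₁) = √(9.53645×10^6/77400) = 11.100 km/s.
On the transfer ellipse at r₁, vis-viva equation gives v_p = √[μ(2/r₁ − 1/a_t)] = 13.291 km/s.
First burn Δv₁ = |v_p − v₁| = 2.191 km/s.
Circular speed at r₂: v₂ = √(μ/r₂) = 6.9753 km/s.
Transfer-orbit speed at r₂: v_a = √[μ(2/r₂ − 1/a_t)] = 5.2487 km/s.
Second burn Δv₂ = |v₂ − v_a| = 1.727 km/s.
Total Δv = Δv₁ + Δv₂ = 3.918 km/s.

Δv = 3920 m/s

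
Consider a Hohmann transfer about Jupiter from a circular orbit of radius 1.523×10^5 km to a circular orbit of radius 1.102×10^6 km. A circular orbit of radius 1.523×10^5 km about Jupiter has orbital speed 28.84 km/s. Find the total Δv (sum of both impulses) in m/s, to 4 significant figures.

From the circular-orbit relation v² = μ/r at r = 1.523×10^5 km: μ = v²r = (28.84)² × 1.523×10^5 = 1.26675×10^8 km³/s².
Semi-major axis of the transfer orbit: a_t = (1.523×10^5 + 1.102×10^6)/2 = 6.2715×10^5 km.
At r₁ the circular-orbit speed is v₁ = √(μ/r₁) = 28.84 km/s.
Transfer-orbit speed at r₁ (v² = μ(2/r − 1/a)): v_p = √[μ(2/r₁ − 1/a_t)] = 38.23 km/s.
First burn Δv₁ = |v_p − v₁| = 9.390 km/s.
Circular speed at r₂: v₂ = √(μ/r₂) = 10.7215 km/s.
Transfer-orbit speed at r₂: v_a = √[μ(2/r₂ − 1/a_t)] = 5.28346 km/s.
Second burn Δv₂ = |v₂ − v_a| = 5.438 km/s.
Total Δv = Δv₁ + Δv₂ = 14.83 km/s.

Δv = 14830 m/s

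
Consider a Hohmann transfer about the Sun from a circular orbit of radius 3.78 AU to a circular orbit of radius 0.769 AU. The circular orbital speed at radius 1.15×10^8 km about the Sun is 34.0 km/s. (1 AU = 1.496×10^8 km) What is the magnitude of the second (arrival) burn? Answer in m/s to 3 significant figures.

Δv₂ = 9830 m/s

From the circular-orbit relation v² = μ/r at r = 1.15×10^8 km: μ = v²r = (34.0)² × 1.15×10^8 = 1.32940×10^11 km³/s².
In km: r₁ = 3.78 × 1.496×10^8 = 5.65488×10^8 km; r₂ = 0.769 × 1.496×10^8 = 1.150424×10^8 km.
Transfer-ellipse semi-major axis a_t = (r₁ + r₂)/2 = (5.65488×10^8 + 1.150424×10^8)/2 = 3.402652×10^8 km.
On the circular orbit at r = 1.150424×10^8 km, v_c = √(μ/r) = 33.994 km/s.
Vis-viva on the transfer ellipse at r = 1.150424×10^8 km gives v_t = √[μ(2/r − 1/a_t)] = 43.823 km/s.
Δv₂ = |v_t − v_c| = |43.823 − 33.994| = 9.829 km/s.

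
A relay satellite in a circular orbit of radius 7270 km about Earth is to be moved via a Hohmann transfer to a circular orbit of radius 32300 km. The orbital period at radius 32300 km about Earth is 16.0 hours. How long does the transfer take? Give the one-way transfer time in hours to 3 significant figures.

t = 3.84 hours

From Kepler's third law T² = 4π²r³/μ at r = 32300 km, T = 16.0 hours = 16.0 × 3600 s = 57600 s: μ = 4π²r³/T² = 4.00980×10^5 km³/s².
Transfer-ellipse semi-major axis a_t = (r₁ + r₂)/2 = (7270 + 32300)/2 = 19785 km.
By Kepler's third law the transfer-orbit period is T = 2π√(a_t³/μ), so t = T/2 = 13810 s.
Converting: 13810 s ÷ 3600 s/hour = 3.84 hours.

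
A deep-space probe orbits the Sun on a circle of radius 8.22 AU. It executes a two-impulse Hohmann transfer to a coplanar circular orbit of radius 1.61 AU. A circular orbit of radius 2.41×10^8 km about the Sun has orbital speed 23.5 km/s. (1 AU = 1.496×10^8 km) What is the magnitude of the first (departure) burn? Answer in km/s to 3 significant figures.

Δv₁ = 4.45 km/s

From the circular-orbit relation v² = μ/r at r = 2.41×10^8 km: μ = v²r = (23.5)² × 2.41×10^8 = 1.33092×10^11 km³/s².
In km: r₁ = 8.22 × 1.496×10^8 = 1.229712×10^9 km; r₂ = 1.61 × 1.496×10^8 = 2.40856×10^8 km.
The Hohmann ellipse has a_t = (r₁ + r₂)/2 = 7.35284×10^8 km.
Circular speed at r = 1.229712×10^9 km: v_c = √(μ/r) = 10.403 km/s.
Vis-viva on the transfer ellipse at r = 1.229712×10^9 km gives v_t = √[μ(2/r − 1/a_t)] = 5.9542 km/s.
Δv₁ = |v_t − v_c| = |5.9542 − 10.403| = 4.449 km/s.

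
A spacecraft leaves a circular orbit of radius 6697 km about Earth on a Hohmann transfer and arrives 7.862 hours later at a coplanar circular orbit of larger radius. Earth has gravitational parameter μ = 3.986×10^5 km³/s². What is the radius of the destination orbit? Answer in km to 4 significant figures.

Transfer time t = 7.862 hours = 28303.2 s, and t = π√(a_t³/μ).
So a_t = (μ t²/π²)^(1/3) = (3.986×10^5 × (28303.2)² / π²)^(1/3) = 31864 km.
Since a_t = (r₁ + r₂)/2, r₂ = 2a_t − r₁ = 2×31864 − 6697 = 57031 km.

r₂ = 57030 km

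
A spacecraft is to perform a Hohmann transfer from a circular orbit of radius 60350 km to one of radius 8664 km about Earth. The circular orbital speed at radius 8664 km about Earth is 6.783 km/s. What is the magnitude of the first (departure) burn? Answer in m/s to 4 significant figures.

From the circular-orbit relation v² = μ/r at r = 8664 km: μ = v²r = (6.783)² × 8664 = 3.98623×10^5 km³/s².
Transfer-ellipse semi-major axis a_t = (r₁ + r₂)/2 = (60350 + 8664)/2 = 34507 km.
Circular speed at r = 60350 km: v_c = √(μ/r) = 2.570 km/s.
Transfer-orbit speed at the same r (vis-viva, a = a_t): v_t = √[μ(2/r − 1/a_t)] = 1.288 km/s.
Δv₁ = |v_t − v_c| = |1.288 − 2.570| = 1.282 km/s.

Δv₁ = 1282 m/s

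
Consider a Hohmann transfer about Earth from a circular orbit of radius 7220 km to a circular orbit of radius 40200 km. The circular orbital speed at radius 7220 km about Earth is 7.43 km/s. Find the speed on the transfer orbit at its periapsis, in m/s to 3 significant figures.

From the circular-orbit relation v² = μ/r at r = 7220 km: μ = v²r = (7.43)² × 7220 = 3.98579×10^5 km³/s².
Semi-major axis of the transfer orbit: a_t = (7220 + 40200)/2 = 23710 km.
At periapsis, r = 7220 km.
From the vis-viva equation, v = √[μ(2/r − 1/a_t)] = 9.675 km/s.

v = 9670 m/s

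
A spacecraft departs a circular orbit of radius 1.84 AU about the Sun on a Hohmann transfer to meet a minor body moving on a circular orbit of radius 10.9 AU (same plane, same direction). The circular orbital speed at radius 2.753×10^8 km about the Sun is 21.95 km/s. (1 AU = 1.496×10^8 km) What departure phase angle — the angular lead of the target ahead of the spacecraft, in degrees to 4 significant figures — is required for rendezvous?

From the circular-orbit relation v² = μ/r at r = 2.753×10^8 km: μ = v²r = (21.95)² × 2.753×10^8 = 1.32640×10^11 km³/s².
In km: r₁ = 1.84 × 1.496×10^8 = 2.75264×10^8 km; r₂ = 10.9 × 1.496×10^8 = 1.63064×10^9 km.
Semi-major axis of the transfer orbit: a_t = (2.75264×10^8 + 1.63064×10^9)/2 = 9.52952×10^8 km.
Transfer time t = π√(a_t³/μ) = 2.53757×10^8 s.
The target's mean motion on its circular orbit is ω₂ = √(μ/r₂³) = 5.53096×10^-9 rad/s.
Angle swept by the target during transfer: ω₂·t = 1.40352 rad = 80.42°.
The spacecraft traverses 180° on the transfer ellipse, so the target must lead by 180° − 80.42° = 99.58°.

φ = 99.58°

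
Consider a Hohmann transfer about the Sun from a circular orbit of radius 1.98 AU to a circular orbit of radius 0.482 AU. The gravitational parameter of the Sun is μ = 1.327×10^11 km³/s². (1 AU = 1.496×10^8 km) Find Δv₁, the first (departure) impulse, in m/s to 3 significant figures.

In km: r₁ = 1.98 × 1.496×10^8 = 2.96208×10^8 km; r₂ = 0.482 × 1.496×10^8 = 7.21072×10^7 km.
The Hohmann ellipse has a_t = (r₁ + r₂)/2 = 1.841576×10^8 km.
On the circular orbit at r = 2.96208×10^8 km, v_c = √(μ/r) = 21.166 km/s.
Vis-viva on the transfer ellipse at r = 2.96208×10^8 km gives v_t = √[μ(2/r − 1/a_t)] = 13.244 km/s.
Δv₁ = |v_t − v_c| = |13.244 − 21.166| = 7.922 km/s.

Δv₁ = 7920 m/s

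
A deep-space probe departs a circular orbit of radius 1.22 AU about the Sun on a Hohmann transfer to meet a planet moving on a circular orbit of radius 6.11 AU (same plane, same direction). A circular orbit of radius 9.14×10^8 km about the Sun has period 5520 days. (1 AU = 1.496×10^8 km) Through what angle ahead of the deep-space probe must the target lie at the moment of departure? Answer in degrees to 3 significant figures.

From Kepler's third law T² = 4π²r³/μ at r = 9.14×10^8 km, T = 5520 days = 5520 × 86400 s = 4.76928×10^8 s: μ = 4π²r³/T² = 1.32523×10^11 km³/s².
In km: r₁ = 1.22 × 1.496×10^8 = 1.82512×10^8 km; r₂ = 6.11 × 1.496×10^8 = 9.14056×10^8 km.
The Hohmann ellipse has a_t = (r₁ + r₂)/2 = 5.48284×10^8 km.
The half-period of the transfer ellipse is t = π√(a_t³/μ) = 1.10793×10^8 s.
The target's mean motion on its circular orbit is ω₂ = √(μ/r₂³) = 1.31731×10^-8 rad/s.
Angle swept by the target during transfer: ω₂·t = 1.4595 rad = 83.62°.
The deep-space probe traverses 180° on the transfer ellipse, so the target must lead by 180° − 83.62° = 96.4°.

φ = 96.4°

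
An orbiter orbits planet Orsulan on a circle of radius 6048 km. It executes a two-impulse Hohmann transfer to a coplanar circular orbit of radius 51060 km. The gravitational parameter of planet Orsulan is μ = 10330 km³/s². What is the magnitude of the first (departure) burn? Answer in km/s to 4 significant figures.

Transfer-ellipse semi-major axis a_t = (r₁ + r₂)/2 = (6048 + 51060)/2 = 28554 km.
On the circular orbit at r = 6048 km, v_c = √(μ/r) = 1.3069 km/s.
Vis-viva on the transfer ellipse at r = 6048 km gives v_t = √[μ(2/r − 1/a_t)] = 1.7476 km/s.
Δv₁ = |v_t − v_c| = |1.7476 − 1.3069| = 0.4407 km/s.

Δv₁ = 0.4407 km/s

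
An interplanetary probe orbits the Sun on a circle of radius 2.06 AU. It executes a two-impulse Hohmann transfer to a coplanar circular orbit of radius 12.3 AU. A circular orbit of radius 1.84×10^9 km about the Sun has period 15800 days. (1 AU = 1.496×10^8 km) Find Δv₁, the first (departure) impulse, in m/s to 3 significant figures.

Δv₁ = 6390 m/s

From Kepler's third law T² = 4π²r³/μ at r = 1.84×10^9 km, T = 15800 days = 15800 × 86400 s = 1.36512×10^9 s: μ = 4π²r³/T² = 1.31969×10^11 km³/s².
In km: r₁ = 2.06 × 1.496×10^8 = 3.08176×10^8 km; r₂ = 12.3 × 1.496×10^8 = 1.84008×10^9 km.
Transfer-ellipse semi-major axis a_t = (r₁ + r₂)/2 = (3.08176×10^8 + 1.84008×10^9)/2 = 1.074128×10^9 km.
Circular speed at r = 3.08176×10^8 km: v_c = √(μ/r) = 20.694 km/s.
Vis-viva on the transfer ellipse at r = 3.08176×10^8 km gives v_t = √[μ(2/r − 1/a_t)] = 27.085 km/s.
Δv₁ = |v_t − v_c| = |27.085 − 20.694| = 6.391 km/s.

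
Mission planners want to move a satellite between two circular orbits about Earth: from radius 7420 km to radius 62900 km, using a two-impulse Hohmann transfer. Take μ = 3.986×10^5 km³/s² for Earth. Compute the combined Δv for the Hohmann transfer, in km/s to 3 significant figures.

The Hohmann ellipse has a_t = (r₁ + r₂)/2 = 35160 km.
At r₁ the circular-orbit speed is v₁ = √(μ/r₁) = 7.329 km/s.
On the transfer ellipse at r₁, vis-viva equation gives v_p = √[μ(2/r₁ − 1/a_t)] = 9.803 km/s.
First burn Δv₁ = |v_p − v₁| = 2.474 km/s.
Circular speed at r₂: v₂ = √(μ/r₂) = 2.517 km/s.
Transfer-orbit speed at r₂: v_a = √[μ(2/r₂ − 1/a_t)] = 1.156 km/s.
Second burn Δv₂ = |v₂ − v_a| = 1.361 km/s.
Total Δv = Δv₁ + Δv₂ = 3.835 km/s.

Δv = 3.83 km/s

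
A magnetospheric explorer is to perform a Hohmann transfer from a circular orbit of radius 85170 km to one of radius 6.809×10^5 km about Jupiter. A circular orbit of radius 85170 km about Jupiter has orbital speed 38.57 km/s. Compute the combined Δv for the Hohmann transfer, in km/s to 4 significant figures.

From the circular-orbit relation v² = μ/r at r = 85170 km: μ = v²r = (38.57)² × 85170 = 1.26703×10^8 km³/s².
The Hohmann ellipse has a_t = (r₁ + r₂)/2 = 3.83035×10^5 km.
Circular speed at r₁: v₁ = √(μ/r₁) = √(1.26703×10^8/85170) = 38.57 km/s.
Transfer-orbit speed at r₁ (vis-viva equation): v_p = √[μ(2/r₁ − 1/a_t)] = 51.42 km/s.
First burn Δv₁ = |v_p − v₁| = 12.85 km/s.
Circular speed at r₂: v₂ = √(μ/r₂) = 13.641 km/s.
Transfer-orbit speed at r₂: v_a = √[μ(2/r₂ − 1/a_t)] = 6.4324 km/s.
Second burn Δv₂ = |v₂ − v_a| = 7.209 km/s.
Total Δv = Δv₁ + Δv₂ = 20.06 km/s.

Δv = 20.06 km/s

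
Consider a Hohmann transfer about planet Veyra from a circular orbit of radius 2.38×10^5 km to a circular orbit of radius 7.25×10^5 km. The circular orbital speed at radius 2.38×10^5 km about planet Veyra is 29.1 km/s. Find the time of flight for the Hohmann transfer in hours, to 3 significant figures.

t = 20.5 hours

From the circular-orbit relation v² = μ/r at r = 2.38×10^5 km: μ = v²r = (29.1)² × 2.38×10^5 = 2.01541×10^8 km³/s².
The Hohmann ellipse has a_t = (r₁ + r₂)/2 = 4.815×10^5 km.
Half the transfer-orbit period gives t = π√(a_t³/μ) = 73940 s.
Converting: 73940 s ÷ 3600 s/hour = 20.5 hours.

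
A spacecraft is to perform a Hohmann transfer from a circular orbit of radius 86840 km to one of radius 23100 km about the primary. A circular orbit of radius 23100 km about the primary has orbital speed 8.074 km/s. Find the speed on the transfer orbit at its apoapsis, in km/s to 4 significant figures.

From the circular-orbit relation v² = μ/r at r = 23100 km: μ = v²r = (8.074)² × 23100 = 1.50588×10^6 km³/s².
Transfer-ellipse semi-major axis a_t = (r₁ + r₂)/2 = (86840 + 23100)/2 = 54970 km.
The apoapsis of the transfer ellipse is at r = 86840 km.
Applying v² = μ(2/r − 1/a_t): v = 2.699 km/s.

v = 2.699 km/s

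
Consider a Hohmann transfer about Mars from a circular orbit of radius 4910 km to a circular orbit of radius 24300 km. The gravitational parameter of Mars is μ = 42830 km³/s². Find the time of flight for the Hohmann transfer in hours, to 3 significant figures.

Semi-major axis of the transfer orbit: a_t = (4910 + 24300)/2 = 14605 km.
Half the transfer-orbit period gives t = π√(a_t³/μ) = 26790 s.
Converting: 26790 s ÷ 3600 s/hour = 7.44 hours.

t = 7.44 hours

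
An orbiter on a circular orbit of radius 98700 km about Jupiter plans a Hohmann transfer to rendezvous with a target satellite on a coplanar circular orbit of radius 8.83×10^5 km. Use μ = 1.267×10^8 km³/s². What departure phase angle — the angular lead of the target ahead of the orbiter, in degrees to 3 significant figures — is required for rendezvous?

Semi-major axis of the transfer orbit: a_t = (98700 + 8.830×10^5)/2 = 4.9085×10^5 km.
Transfer time t = π√(a_t³/μ) = 95980 s.
Target angular speed ω₂ = √(μ/r₂³) = 1.357×10^-5 rad/s.
Angle swept by the target during transfer: ω₂·t = 1.302 rad = 74.60°.
The orbiter traverses 180° on the transfer ellipse, so the target must lead by 180° − 74.60° = 105°.

φ = 105°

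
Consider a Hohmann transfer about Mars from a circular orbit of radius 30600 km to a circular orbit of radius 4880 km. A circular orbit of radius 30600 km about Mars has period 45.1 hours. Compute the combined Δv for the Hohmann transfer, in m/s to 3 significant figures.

From Kepler's third law T² = 4π²r³/μ at r = 30600 km, T = 45.1 hours = 45.1 × 3600 s = 1.6236×10^5 s: μ = 4π²r³/T² = 42910.7 km³/s².
Semi-major axis of the transfer orbit: a_t = (30600 + 4880)/2 = 17740 km.
Circular speed at r₁: v₁ = √(μ/r₁) = √(42910.7/30600) = 1.1842 km/s.
Transfer-orbit speed at r₁ (vis-viva): v_a = √[μ(2/r₁ − 1/a_t)] = 0.62109 km/s.
First burn Δv₁ = |v_a − v₁| = 0.5631 km/s.
At r₂, v₂ = √(μ/r₂) = 2.9653 km/s.
Transfer-orbit speed at r₂: v_p = √[μ(2/r₂ − 1/a_t)] = 3.8945 km/s.
Second burn Δv₂ = |v₂ − v_p| = 0.9292 km/s.
Total Δv = Δv₁ + Δv₂ = 1.492 km/s.

Δv = 1490 m/s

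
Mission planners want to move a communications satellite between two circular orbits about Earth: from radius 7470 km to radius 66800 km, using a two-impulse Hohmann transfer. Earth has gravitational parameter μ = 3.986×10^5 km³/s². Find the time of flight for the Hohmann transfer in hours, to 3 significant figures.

t = 9.89 hours

Semi-major axis of the transfer orbit: a_t = (7470 + 66800)/2 = 37135 km.
Half the transfer-orbit period gives t = π√(a_t³/μ) = 35610 s.
Converting: 35610 s ÷ 3600 s/hour = 9.89 hours.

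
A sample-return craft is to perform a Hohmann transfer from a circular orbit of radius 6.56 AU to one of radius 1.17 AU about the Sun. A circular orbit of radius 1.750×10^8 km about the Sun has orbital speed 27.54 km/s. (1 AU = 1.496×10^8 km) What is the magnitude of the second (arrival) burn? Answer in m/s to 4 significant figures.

Δv₂ = 8338 m/s

From the circular-orbit relation v² = μ/r at r = 1.750×10^8 km: μ = v²r = (27.54)² × 1.750×10^8 = 1.32729×10^11 km³/s².
In km: r₁ = 6.56 × 1.496×10^8 = 9.81376×10^8 km; r₂ = 1.17 × 1.496×10^8 = 1.75032×10^8 km.
Transfer-ellipse semi-major axis a_t = (r₁ + r₂)/2 = (9.81376×10^8 + 1.75032×10^8)/2 = 5.78204×10^8 km.
Circular speed at r = 1.75032×10^8 km: v_c = √(μ/r) = 27.5375 km/s.
Vis-viva on the transfer ellipse at r = 1.75032×10^8 km gives v_t = √[μ(2/r − 1/a_t)] = 35.8758 km/s.
Δv₂ = |v_t − v_c| = |35.8758 − 27.5375| = 8.338 km/s.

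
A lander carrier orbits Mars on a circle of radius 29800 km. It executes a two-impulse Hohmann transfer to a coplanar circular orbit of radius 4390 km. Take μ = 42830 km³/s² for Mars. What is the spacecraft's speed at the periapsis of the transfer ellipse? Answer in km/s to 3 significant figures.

v = 4.12 km/s

Semi-major axis of the transfer orbit: a_t = (29800 + 4390)/2 = 17095 km.
The periapsis of the transfer ellipse is at r = 4390 km.
From the vis-viva equation, v = √[μ(2/r − 1/a_t)] = 4.124 km/s.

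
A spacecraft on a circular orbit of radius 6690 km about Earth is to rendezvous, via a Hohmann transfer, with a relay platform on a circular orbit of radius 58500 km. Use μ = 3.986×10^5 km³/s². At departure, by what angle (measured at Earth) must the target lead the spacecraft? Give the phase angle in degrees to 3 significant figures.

φ = 105°

The Hohmann ellipse has a_t = (r₁ + r₂)/2 = 32595 km.
The half-period of the transfer ellipse is t = π√(a_t³/μ) = 29282 s.
Target angular speed ω₂ = √(μ/r₂³) = 4.4621×10^-5 rad/s.
Angle swept by the target during transfer: ω₂·t = 1.3066 rad = 74.86°.
Arrival is 180° from departure on the ellipse, so φ = 180° − 74.86° = 105°.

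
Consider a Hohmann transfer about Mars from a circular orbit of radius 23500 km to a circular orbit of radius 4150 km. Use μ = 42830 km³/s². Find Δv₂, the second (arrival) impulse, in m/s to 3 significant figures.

Δv₂ = 976 m/s

The Hohmann ellipse has a_t = (r₁ + r₂)/2 = 13825 km.
On the circular orbit at r = 4150 km, v_c = √(μ/r) = 3.21255 km/s.
Vis-viva on the transfer ellipse at r = 4150 km gives v_t = √[μ(2/r − 1/a_t)] = 4.18843 km/s.
Δv₂ = |v_t − v_c| = |4.18843 − 3.21255| = 0.9759 km/s.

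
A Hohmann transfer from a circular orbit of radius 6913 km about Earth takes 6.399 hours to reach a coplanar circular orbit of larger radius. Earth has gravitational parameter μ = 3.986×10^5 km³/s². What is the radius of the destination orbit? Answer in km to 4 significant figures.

r₂ = 48640 km

Transfer time t = 6.399 hours = 23036.4 s, and t = π√(a_t³/μ).
So a_t = (μ t²/π²)^(1/3) = (3.986×10^5 × (23036.4)² / π²)^(1/3) = 27777 km.
Since a_t = (r₁ + r₂)/2, r₂ = 2a_t − r₁ = 2×27777 − 6913 = 48641 km.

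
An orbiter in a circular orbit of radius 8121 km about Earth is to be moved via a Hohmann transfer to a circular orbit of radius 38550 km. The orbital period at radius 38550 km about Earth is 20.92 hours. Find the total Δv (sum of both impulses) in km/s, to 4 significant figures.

Δv = 3.318 km/s

From Kepler's third law T² = 4π²r³/μ at r = 38550 km, T = 20.92 hours = 20.92 × 3600 s = 75312 s: μ = 4π²r³/T² = 3.98754×10^5 km³/s².
Transfer-ellipse semi-major axis a_t = (r₁ + r₂)/2 = (8121 + 38550)/2 = 23335.5 km.
At r₁ the circular-orbit speed is v₁ = √(μ/r₁) = 7.007 km/s.
Transfer-orbit speed at r₁ (vis-viva): v_p = √[μ(2/r₁ − 1/a_t)] = 9.006 km/s.
First burn Δv₁ = |v_p − v₁| = 1.999 km/s.
Circular speed at r₂: v₂ = √(μ/r₂) = 3.216 km/s.
Transfer-orbit speed at r₂: v_a = √[μ(2/r₂ − 1/a_t)] = 1.897 km/s.
Second burn Δv₂ = |v₂ − v_a| = 1.319 km/s.
Total Δv = Δv₁ + Δv₂ = 3.318 km/s.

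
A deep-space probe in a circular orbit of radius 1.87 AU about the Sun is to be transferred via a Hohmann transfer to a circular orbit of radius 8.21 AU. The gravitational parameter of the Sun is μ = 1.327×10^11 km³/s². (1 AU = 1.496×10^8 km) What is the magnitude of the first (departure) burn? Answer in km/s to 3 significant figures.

Δv₁ = 6.02 km/s

In km: r₁ = 1.87 × 1.496×10^8 = 2.79752×10^8 km; r₂ = 8.21 × 1.496×10^8 = 1.228216×10^9 km.
The Hohmann ellipse has a_t = (r₁ + r₂)/2 = 7.53984×10^8 km.
Circular speed at r = 2.79752×10^8 km: v_c = √(μ/r) = 21.7795 km/s.
Vis-viva on the transfer ellipse at r = 2.79752×10^8 km gives v_t = √[μ(2/r − 1/a_t)] = 27.7975 km/s.
Δv₁ = |v_t − v_c| = |27.7975 − 21.7795| = 6.018 km/s.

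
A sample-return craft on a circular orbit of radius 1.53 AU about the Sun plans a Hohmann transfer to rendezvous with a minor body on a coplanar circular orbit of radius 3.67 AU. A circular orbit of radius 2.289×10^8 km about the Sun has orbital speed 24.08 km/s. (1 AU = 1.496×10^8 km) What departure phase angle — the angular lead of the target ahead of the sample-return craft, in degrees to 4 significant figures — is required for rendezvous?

From the circular-orbit relation v² = μ/r at r = 2.289×10^8 km: μ = v²r = (24.08)² × 2.289×10^8 = 1.32727×10^11 km³/s².
In km: r₁ = 1.53 × 1.496×10^8 = 2.28888×10^8 km; r₂ = 3.67 × 1.496×10^8 = 5.49032×10^8 km.
Semi-major axis of the transfer orbit: a_t = (2.28888×10^8 + 5.49032×10^8)/2 = 3.8896×10^8 km.
Transfer time t = π√(a_t³/μ) = 6.6150×10^7 s.
The target's mean motion on its circular orbit is ω₂ = √(μ/r₂³) = 2.8319×10^-8 rad/s.
Angle swept by the target during transfer: ω₂·t = 1.8733 rad = 107.33°.
The sample-return craft traverses 180° on the transfer ellipse, so the target must lead by 180° − 107.33° = 72.67°.

φ = 72.67°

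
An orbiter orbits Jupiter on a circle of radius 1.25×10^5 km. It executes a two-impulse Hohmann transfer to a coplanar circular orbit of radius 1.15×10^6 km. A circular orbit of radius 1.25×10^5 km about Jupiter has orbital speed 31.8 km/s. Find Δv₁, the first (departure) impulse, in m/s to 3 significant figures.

From the circular-orbit relation v² = μ/r at r = 1.25×10^5 km: μ = v²r = (31.8)² × 1.25×10^5 = 1.26405×10^8 km³/s².
Transfer-ellipse semi-major axis a_t = (r₁ + r₂)/2 = (1.250×10^5 + 1.150×10^6)/2 = 6.375×10^5 km.
On the circular orbit at r = 1.250×10^5 km, v_c = √(μ/r) = 31.80 km/s.
Vis-viva on the transfer ellipse at r = 1.250×10^5 km gives v_t = √[μ(2/r − 1/a_t)] = 42.71 km/s.
Δv₁ = |v_t − v_c| = |42.71 − 31.80| = 10.91 km/s.

Δv₁ = 10900 m/s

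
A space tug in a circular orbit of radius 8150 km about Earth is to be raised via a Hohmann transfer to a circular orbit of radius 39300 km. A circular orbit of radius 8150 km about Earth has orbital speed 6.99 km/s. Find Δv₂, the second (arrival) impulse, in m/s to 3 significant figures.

Δv₂ = 1320 m/s

From the circular-orbit relation v² = μ/r at r = 8150 km: μ = v²r = (6.99)² × 8150 = 3.98210×10^5 km³/s².
Transfer-ellipse semi-major axis a_t = (r₁ + r₂)/2 = (8150 + 39300)/2 = 23725 km.
Circular speed at r = 39300 km: v_c = √(μ/r) = 3.183 km/s.
Transfer-orbit speed at the same r (vis-viva, a = a_t): v_t = √[μ(2/r − 1/a_t)] = 1.866 km/s.
Δv₂ = |v_t − v_c| = |1.866 − 3.183| = 1.317 km/s.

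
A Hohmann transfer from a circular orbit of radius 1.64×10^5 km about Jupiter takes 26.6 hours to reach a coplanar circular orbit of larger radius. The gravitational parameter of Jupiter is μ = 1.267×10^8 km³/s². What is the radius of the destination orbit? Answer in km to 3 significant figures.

Transfer time t = 26.6 hours = 95760 s, and t = π√(a_t³/μ).
So a_t = (μ t²/π²)^(1/3) = (1.267×10^8 × (95760)² / π²)^(1/3) = 4.9010×10^5 km.
Since a_t = (r₁ + r₂)/2, r₂ = 2a_t − r₁ = 2×4.9010×10^5 − 1.640×10^5 = 8.162×10^5 km.

r₂ = 8.16×10^5 km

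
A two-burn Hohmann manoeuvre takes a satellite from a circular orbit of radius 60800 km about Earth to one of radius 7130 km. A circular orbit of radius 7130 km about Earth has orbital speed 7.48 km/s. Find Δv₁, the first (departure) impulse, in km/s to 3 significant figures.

Δv₁ = 1.39 km/s

From the circular-orbit relation v² = μ/r at r = 7130 km: μ = v²r = (7.48)² × 7130 = 3.98926×10^5 km³/s².
Transfer-ellipse semi-major axis a_t = (r₁ + r₂)/2 = (60800 + 7130)/2 = 33965 km.
Circular speed at r = 60800 km: v_c = √(μ/r) = 2.562 km/s.
Transfer-orbit speed at the same r (vis-viva, a = a_t): v_t = √[μ(2/r − 1/a_t)] = 1.174 km/s.
Δv₁ = |v_t − v_c| = |1.174 − 2.562| = 1.388 km/s.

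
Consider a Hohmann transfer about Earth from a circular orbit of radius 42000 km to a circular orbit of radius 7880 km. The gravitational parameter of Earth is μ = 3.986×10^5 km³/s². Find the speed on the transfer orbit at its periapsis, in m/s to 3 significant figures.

Transfer-ellipse semi-major axis a_t = (r₁ + r₂)/2 = (42000 + 7880)/2 = 24940 km.
At periapsis, r = 7880 km.
Vis-viva: v = √[μ(2/r − 1/a_t)] = √[3.986×10^5 × (2/7880 − 1/24940)] = 9.230 km/s.

v = 9230 m/s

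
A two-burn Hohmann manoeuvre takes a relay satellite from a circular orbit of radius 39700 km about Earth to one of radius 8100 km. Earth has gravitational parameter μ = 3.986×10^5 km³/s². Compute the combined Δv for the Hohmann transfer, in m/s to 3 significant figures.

Δv = 3350 m/s

Transfer-ellipse semi-major axis a_t = (r₁ + r₂)/2 = (39700 + 8100)/2 = 23900 km.
At r₁ the circular-orbit speed is v₁ = √(μ/r₁) = 3.169 km/s.
Transfer-orbit speed at r₁ (v² = μ(2/r − 1/a)): v_a = √[μ(2/r₁ − 1/a_t)] = 1.845 km/s.
First burn Δv₁ = |v_a − v₁| = 1.324 km/s.
Circular speed at r₂: v₂ = √(μ/r₂) = 7.015 km/s.
Transfer-orbit speed at r₂: v_p = √[μ(2/r₂ − 1/a_t)] = 9.041 km/s.
Second burn Δv₂ = |v₂ − v_p| = 2.026 km/s.
Total Δv = Δv₁ + Δv₂ = 3.350 km/s.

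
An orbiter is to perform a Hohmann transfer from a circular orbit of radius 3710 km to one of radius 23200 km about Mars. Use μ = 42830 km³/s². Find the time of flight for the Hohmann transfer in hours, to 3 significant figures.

t = 6.58 hours

The Hohmann ellipse has a_t = (r₁ + r₂)/2 = 13455 km.
Transfer time t = π√(a_t³/μ) = π√((13455)³ / 42830) = 23690 s.
Converting: 23690 s ÷ 3600 s/hour = 6.58 hours.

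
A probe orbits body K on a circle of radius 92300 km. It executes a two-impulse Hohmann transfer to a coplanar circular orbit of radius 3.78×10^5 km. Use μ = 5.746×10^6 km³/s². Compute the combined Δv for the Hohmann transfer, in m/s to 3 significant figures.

Δv = 3570 m/s

The Hohmann ellipse has a_t = (r₁ + r₂)/2 = 2.3515×10^5 km.
At r₁ the circular-orbit speed is v₁ = √(μ/r₁) = 7.89009 km/s.
Transfer-orbit speed at r₁ (vis-viva): v_p = √[μ(2/r₁ − 1/a_t)] = 10.0036 km/s.
First burn Δv₁ = |v_p − v₁| = 2.1135 km/s.
Circular speed at r₂: v₂ = √(μ/r₂) = 3.8989 km/s.
Transfer-orbit speed at r₂: v_a = √[μ(2/r₂ − 1/a_t)] = 2.4427 km/s.
Second burn Δv₂ = |v₂ − v_a| = 1.4562 km/s.
Δv = Δv₁ + Δv₂ = 2.1135 + 1.4562 = 3.570 km/s.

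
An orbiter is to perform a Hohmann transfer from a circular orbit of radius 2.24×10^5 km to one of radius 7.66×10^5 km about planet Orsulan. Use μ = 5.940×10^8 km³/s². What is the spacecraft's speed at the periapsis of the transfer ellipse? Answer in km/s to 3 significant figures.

The Hohmann ellipse has a_t = (r₁ + r₂)/2 = 4.950×10^5 km.
At periapsis, r = 2.240×10^5 km.
From the vis-viva equation, v = √[μ(2/r − 1/a_t)] = 64.06 km/s.

v = 64.1 km/s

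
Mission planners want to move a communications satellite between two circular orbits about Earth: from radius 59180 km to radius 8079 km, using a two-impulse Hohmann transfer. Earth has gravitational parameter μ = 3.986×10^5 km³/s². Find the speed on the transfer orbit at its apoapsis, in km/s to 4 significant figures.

v = 1.272 km/s

Transfer-ellipse semi-major axis a_t = (r₁ + r₂)/2 = (59180 + 8079)/2 = 33629.5 km.
The apoapsis of the transfer ellipse is at r = 59180 km.
Vis-viva: v = √[μ(2/r − 1/a_t)] = √[3.986×10^5 × (2/59180 − 1/33629.5)] = 1.272 km/s.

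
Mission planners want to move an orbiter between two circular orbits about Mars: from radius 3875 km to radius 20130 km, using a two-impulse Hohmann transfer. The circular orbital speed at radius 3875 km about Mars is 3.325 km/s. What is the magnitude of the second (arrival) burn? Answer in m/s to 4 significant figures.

Δv₂ = 629.9 m/s

From the circular-orbit relation v² = μ/r at r = 3875 km: μ = v²r = (3.325)² × 3875 = 42840.5 km³/s².
Transfer-ellipse semi-major axis a_t = (r₁ + r₂)/2 = (3875 + 20130)/2 = 12002.5 km.
On the circular orbit at r = 20130 km, v_c = √(μ/r) = 1.4588 km/s.
Transfer-orbit speed at the same r (vis-viva, a = a_t): v_t = √[μ(2/r − 1/a_t)] = 0.82891 km/s.
Δv₂ = |v_t − v_c| = |0.82891 − 1.4588| = 0.6299 km/s.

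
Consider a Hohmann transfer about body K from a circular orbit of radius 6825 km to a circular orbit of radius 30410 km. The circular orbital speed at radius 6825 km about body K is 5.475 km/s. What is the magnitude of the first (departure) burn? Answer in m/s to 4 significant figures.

From the circular-orbit relation v² = μ/r at r = 6825 km: μ = v²r = (5.475)² × 6825 = 2.04584×10^5 km³/s².
The Hohmann ellipse has a_t = (r₁ + r₂)/2 = 18617.5 km.
On the circular orbit at r = 6825 km, v_c = √(μ/r) = 5.475 km/s.
Vis-viva on the transfer ellipse at r = 6825 km gives v_t = √[μ(2/r − 1/a_t)] = 6.997 km/s.
Δv₁ = |v_t − v_c| = |6.997 − 5.475| = 1.522 km/s.

Δv₁ = 1522 m/s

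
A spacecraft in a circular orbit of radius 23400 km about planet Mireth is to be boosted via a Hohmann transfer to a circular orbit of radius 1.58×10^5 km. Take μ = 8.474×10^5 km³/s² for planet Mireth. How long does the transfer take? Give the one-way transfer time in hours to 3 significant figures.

The Hohmann ellipse has a_t = (r₁ + r₂)/2 = 90700 km.
Half the transfer-orbit period gives t = π√(a_t³/μ) = 93220 s.
Converting: 93220 s ÷ 3600 s/hour = 25.9 hours.

t = 25.9 hours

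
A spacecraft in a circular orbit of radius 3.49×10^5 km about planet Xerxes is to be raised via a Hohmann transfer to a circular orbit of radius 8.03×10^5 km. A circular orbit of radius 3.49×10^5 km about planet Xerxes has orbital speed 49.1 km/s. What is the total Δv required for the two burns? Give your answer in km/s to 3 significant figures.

From the circular-orbit relation v² = μ/r at r = 3.49×10^5 km: μ = v²r = (49.1)² × 3.49×10^5 = 8.41373×10^8 km³/s².
The Hohmann ellipse has a_t = (r₁ + r₂)/2 = 5.760×10^5 km.
Circular speed at r₁: v₁ = √(μ/r₁) = √(8.41373×10^8/3.490×10^5) = 49.100 km/s.
Transfer-orbit speed at r₁ (vis-viva): v_p = √[μ(2/r₁ − 1/a_t)] = 57.973 km/s.
First burn Δv₁ = |v_p − v₁| = 8.873 km/s.
Circular speed at r₂: v₂ = √(μ/r₂) = 32.3695 km/s.
Transfer-orbit speed at r₂: v_a = √[μ(2/r₂ − 1/a_t)] = 25.1964 km/s.
Second burn Δv₂ = |v₂ − v_a| = 7.173 km/s.
Total Δv = Δv₁ + Δv₂ = 16.05 km/s.

Δv = 16.0 km/s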